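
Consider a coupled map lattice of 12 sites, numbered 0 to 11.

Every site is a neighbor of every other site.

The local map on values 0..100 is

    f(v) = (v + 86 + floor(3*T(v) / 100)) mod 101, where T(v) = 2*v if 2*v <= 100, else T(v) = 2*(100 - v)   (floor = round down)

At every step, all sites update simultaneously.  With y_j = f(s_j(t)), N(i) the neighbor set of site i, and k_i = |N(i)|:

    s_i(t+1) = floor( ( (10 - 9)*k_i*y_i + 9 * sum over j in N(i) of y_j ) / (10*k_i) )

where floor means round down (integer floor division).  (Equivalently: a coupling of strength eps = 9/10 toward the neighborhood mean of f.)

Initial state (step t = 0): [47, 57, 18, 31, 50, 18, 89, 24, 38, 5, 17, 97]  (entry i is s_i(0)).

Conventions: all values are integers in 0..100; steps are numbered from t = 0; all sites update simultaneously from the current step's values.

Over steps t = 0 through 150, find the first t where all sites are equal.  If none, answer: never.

Simulating step by step:
t=0: [47, 57, 18, 31, 50, 18, 89, 24, 38, 5, 17, 97]  (not all equal)
t=1: [35, 35, 34, 35, 35, 34, 36, 35, 35, 36, 34, 36]  (not all equal)
t=2: [22, 22, 21, 22, 22, 21, 22, 22, 22, 22, 21, 22]  (not all equal)
t=3: [7, 7, 7, 7, 7, 7, 7, 7, 7, 7, 7, 7]  (all equal)

Answer: 3
Key observation: Synchronization is absorbing here: once all sites are equal they stay equal, and step 3 is the first all-equal step.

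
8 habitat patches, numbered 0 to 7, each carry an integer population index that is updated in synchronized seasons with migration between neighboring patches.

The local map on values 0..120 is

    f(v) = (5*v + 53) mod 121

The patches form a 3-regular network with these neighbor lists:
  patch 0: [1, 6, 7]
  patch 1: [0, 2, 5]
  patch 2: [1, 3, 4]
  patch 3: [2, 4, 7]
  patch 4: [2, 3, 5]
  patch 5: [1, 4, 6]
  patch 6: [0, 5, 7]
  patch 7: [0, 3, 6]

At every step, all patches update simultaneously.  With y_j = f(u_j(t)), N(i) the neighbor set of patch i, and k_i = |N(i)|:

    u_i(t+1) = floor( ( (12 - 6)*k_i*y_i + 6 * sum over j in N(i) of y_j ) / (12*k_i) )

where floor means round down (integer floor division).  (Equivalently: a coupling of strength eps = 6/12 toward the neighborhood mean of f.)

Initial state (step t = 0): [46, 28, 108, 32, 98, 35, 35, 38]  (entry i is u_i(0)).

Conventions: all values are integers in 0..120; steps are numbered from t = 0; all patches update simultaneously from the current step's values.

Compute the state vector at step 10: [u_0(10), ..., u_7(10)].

Simulating step by step:
t=0: [46, 28, 108, 32, 98, 35, 35, 38]
t=1: [50, 78, 91, 74, 80, 93, 78, 40]
t=2: [59, 59, 50, 50, 64, 58, 57, 39]
t=3: [87, 97, 60, 43, 42, 85, 83, 46]
t=4: [35, 65, 72, 41, 52, 87, 79, 43]
t=5: [74, 34, 42, 32, 47, 30, 65, 47]
t=6: [57, 78, 50, 64, 55, 68, 38, 50]
t=7: [71, 71, 59, 39, 59, 42, 31, 48]
t=8: [53, 51, 79, 46, 75, 50, 63, 48]
t=9: [58, 70, 71, 54, 63, 53, 33, 45]
t=10: [79, 57, 43, 54, 36, 61, 84, 64]

Answer: [79, 57, 43, 54, 36, 61, 84, 64]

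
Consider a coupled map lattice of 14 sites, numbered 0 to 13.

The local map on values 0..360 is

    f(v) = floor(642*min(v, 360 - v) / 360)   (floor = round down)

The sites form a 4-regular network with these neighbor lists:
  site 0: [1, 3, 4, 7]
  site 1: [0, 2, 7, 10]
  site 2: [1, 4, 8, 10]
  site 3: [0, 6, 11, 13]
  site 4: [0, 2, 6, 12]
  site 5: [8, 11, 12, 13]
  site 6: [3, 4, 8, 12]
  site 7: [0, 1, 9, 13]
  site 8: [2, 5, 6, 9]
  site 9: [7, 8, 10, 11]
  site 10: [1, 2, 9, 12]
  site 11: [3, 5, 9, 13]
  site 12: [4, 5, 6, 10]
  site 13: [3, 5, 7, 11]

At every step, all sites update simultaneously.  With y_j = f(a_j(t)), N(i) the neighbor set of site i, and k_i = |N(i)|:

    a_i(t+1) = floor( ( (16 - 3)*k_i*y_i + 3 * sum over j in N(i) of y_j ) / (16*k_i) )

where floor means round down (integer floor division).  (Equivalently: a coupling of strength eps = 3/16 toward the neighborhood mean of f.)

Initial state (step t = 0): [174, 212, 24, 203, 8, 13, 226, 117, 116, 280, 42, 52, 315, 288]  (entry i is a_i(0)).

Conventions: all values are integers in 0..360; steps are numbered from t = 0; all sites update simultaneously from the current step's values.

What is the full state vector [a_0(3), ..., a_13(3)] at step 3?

Simulating step by step:
t=0: [174, 212, 24, 203, 8, 13, 226, 117, 116, 280, 42, 52, 315, 288]
t=1: [287, 243, 60, 262, 42, 42, 220, 208, 188, 142, 84, 101, 81, 132]
t=2: [139, 199, 121, 178, 89, 100, 235, 258, 280, 248, 154, 180, 142, 223]
t=3: [244, 276, 215, 306, 172, 189, 221, 192, 153, 204, 267, 304, 244, 244]

Answer: [244, 276, 215, 306, 172, 189, 221, 192, 153, 204, 267, 304, 244, 244]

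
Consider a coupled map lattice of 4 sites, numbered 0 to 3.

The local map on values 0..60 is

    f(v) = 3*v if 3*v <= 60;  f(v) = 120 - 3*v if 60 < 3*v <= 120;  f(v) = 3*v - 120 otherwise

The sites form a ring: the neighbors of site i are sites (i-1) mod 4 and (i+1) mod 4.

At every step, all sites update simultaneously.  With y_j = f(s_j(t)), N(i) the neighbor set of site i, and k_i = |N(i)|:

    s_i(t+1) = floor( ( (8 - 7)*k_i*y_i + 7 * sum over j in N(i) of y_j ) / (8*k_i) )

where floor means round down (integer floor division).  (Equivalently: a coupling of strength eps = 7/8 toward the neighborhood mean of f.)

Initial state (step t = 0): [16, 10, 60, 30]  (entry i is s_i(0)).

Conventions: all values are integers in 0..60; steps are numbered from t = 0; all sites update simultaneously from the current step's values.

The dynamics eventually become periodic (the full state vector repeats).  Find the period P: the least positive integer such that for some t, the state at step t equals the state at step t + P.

Answer: 4
Key observation: The state at step 6, [18, 18, 18, 18], reappears at step 10 — and no state repeats earlier — so the cycle the system enters has period 4.

Derivation:
t=0: [16, 10, 60, 30]
t=1: [32, 51, 33, 51]
t=2: [31, 23, 31, 23]
t=3: [48, 30, 48, 30]
t=4: [29, 24, 29, 24]
t=5: [46, 34, 46, 34]
t=6: [18, 18, 18, 18]
t=7: [54, 54, 54, 54]
t=8: [42, 42, 42, 42]
t=9: [6, 6, 6, 6]
t=10: [18, 18, 18, 18]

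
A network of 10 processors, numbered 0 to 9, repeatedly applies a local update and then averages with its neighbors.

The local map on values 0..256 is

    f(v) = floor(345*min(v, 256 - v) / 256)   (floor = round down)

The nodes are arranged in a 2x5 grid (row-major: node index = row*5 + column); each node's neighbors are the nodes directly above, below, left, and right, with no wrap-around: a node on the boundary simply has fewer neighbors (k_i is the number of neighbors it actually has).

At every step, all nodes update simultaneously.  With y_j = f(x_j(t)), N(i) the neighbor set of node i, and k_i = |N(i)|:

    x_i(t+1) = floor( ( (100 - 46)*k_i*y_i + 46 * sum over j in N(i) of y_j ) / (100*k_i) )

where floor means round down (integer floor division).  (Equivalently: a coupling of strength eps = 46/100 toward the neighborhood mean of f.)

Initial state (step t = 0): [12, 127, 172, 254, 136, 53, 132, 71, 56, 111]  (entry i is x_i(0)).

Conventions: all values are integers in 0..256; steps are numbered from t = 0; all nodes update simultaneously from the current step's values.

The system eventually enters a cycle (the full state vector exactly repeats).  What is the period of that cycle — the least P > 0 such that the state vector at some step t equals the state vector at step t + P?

Answer: 4
Key observation: The state at step 41, [164, 164, 164, 164, 164, 164, 164, 164, 164, 164], reappears at step 45 — and no state repeats earlier — so the cycle the system enters has period 4.

Derivation:
t=0: [12, 127, 172, 254, 136, 53, 132, 71, 56, 111]
t=1: [64, 137, 102, 54, 121, 80, 141, 105, 78, 134]
t=2: [107, 144, 131, 100, 142, 112, 145, 136, 114, 150]
t=3: [146, 151, 158, 145, 146, 148, 151, 159, 149, 147]
t=4: [145, 140, 135, 145, 147, 144, 139, 134, 142, 146]
t=5: [150, 156, 159, 151, 147, 151, 156, 161, 153, 148]
t=6: [139, 134, 131, 139, 144, 139, 134, 130, 138, 143]
t=7: [158, 163, 165, 157, 152, 158, 163, 166, 159, 153]
t=8: [130, 125, 123, 131, 137, 130, 125, 123, 130, 136]
t=9: [168, 167, 165, 166, 162, 168, 167, 166, 167, 162]
t=10: [118, 119, 121, 121, 124, 118, 119, 120, 120, 124]
t=11: [159, 160, 162, 163, 166, 159, 160, 161, 162, 165]
t=12: [129, 128, 126, 124, 122, 129, 129, 127, 125, 122]
t=13: [171, 171, 169, 167, 164, 171, 171, 170, 167, 164]
t=14: [114, 114, 116, 119, 122, 114, 114, 115, 119, 122]
t=15: [153, 153, 155, 160, 163, 153, 153, 155, 159, 163]
t=16: [138, 137, 135, 129, 125, 138, 137, 135, 130, 126]
t=17: [159, 160, 163, 169, 168, 159, 160, 163, 168, 168]
t=18: [129, 128, 124, 118, 117, 129, 128, 124, 118, 118]
t=19: [171, 171, 166, 159, 157, 171, 171, 166, 160, 158]
t=20: [114, 115, 121, 128, 132, 114, 115, 121, 128, 131]
t=21: [153, 155, 163, 169, 168, 153, 155, 163, 170, 168]
t=22: [137, 134, 125, 118, 117, 137, 134, 125, 117, 117]
t=23: [160, 164, 166, 159, 157, 160, 164, 165, 158, 157]
t=24: [127, 123, 122, 129, 132, 127, 123, 123, 130, 132]
t=25: [169, 165, 165, 169, 167, 169, 165, 165, 168, 167]
t=26: [118, 121, 121, 118, 118, 118, 121, 121, 118, 118]
t=27: [159, 162, 162, 159, 159, 159, 162, 162, 159, 159]
t=28: [129, 126, 126, 129, 130, 129, 126, 126, 129, 130]
t=29: [170, 169, 169, 170, 169, 170, 169, 169, 170, 169]
t=30: [115, 116, 116, 115, 116, 115, 116, 116, 115, 116]
t=31: [154, 155, 155, 154, 155, 154, 155, 155, 154, 155]
t=32: [136, 136, 136, 136, 136, 136, 136, 136, 136, 136]
t=33: [161, 161, 161, 161, 161, 161, 161, 161, 161, 161]
t=34: [128, 128, 128, 128, 128, 128, 128, 128, 128, 128]
t=35: [172, 172, 172, 172, 172, 172, 172, 172, 172, 172]
t=36: [113, 113, 113, 113, 113, 113, 113, 113, 113, 113]
t=37: [152, 152, 152, 152, 152, 152, 152, 152, 152, 152]
t=38: [140, 140, 140, 140, 140, 140, 140, 140, 140, 140]
t=39: [156, 156, 156, 156, 156, 156, 156, 156, 156, 156]
t=40: [134, 134, 134, 134, 134, 134, 134, 134, 134, 134]
t=41: [164, 164, 164, 164, 164, 164, 164, 164, 164, 164]
t=42: [123, 123, 123, 123, 123, 123, 123, 123, 123, 123]
t=43: [165, 165, 165, 165, 165, 165, 165, 165, 165, 165]
t=44: [122, 122, 122, 122, 122, 122, 122, 122, 122, 122]
t=45: [164, 164, 164, 164, 164, 164, 164, 164, 164, 164]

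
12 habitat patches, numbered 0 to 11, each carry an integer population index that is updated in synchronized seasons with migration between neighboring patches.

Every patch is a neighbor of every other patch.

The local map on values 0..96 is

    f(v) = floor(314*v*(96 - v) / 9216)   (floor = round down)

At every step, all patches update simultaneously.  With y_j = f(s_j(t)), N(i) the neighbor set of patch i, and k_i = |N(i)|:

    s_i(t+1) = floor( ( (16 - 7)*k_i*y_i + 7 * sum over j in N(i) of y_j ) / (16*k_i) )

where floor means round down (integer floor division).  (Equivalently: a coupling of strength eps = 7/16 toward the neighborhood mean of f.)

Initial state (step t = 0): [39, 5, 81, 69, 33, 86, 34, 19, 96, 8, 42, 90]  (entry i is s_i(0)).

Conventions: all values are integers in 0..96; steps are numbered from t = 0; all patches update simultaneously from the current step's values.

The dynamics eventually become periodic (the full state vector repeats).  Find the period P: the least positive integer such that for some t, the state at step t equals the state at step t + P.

Simulating step by step:
t=0: [39, 5, 81, 69, 33, 86, 34, 19, 96, 8, 42, 90]
t=1: [60, 28, 42, 54, 57, 36, 58, 46, 21, 33, 61, 30]
t=2: [72, 67, 74, 74, 73, 72, 73, 74, 61, 70, 71, 68]
t=3: [58, 63, 57, 57, 58, 58, 58, 57, 66, 61, 59, 62]
t=4: [74, 71, 74, 74, 74, 74, 74, 74, 69, 72, 73, 72]
t=5: [55, 58, 55, 55, 55, 55, 55, 55, 60, 57, 56, 57]
t=6: [75, 75, 75, 75, 75, 75, 75, 75, 74, 75, 75, 75]
t=7: [53, 53, 53, 53, 53, 53, 53, 53, 54, 53, 53, 53]
t=8: [77, 77, 77, 77, 77, 77, 77, 77, 77, 77, 77, 77]
t=9: [49, 49, 49, 49, 49, 49, 49, 49, 49, 49, 49, 49]
t=10: [78, 78, 78, 78, 78, 78, 78, 78, 78, 78, 78, 78]
t=11: [47, 47, 47, 47, 47, 47, 47, 47, 47, 47, 47, 47]
t=12: [78, 78, 78, 78, 78, 78, 78, 78, 78, 78, 78, 78]

Answer: 2
Key observation: The state at step 10, [78, 78, 78, 78, 78, 78, 78, 78, 78, 78, 78, 78], reappears at step 12 — and no state repeats earlier — so the cycle the system enters has period 2.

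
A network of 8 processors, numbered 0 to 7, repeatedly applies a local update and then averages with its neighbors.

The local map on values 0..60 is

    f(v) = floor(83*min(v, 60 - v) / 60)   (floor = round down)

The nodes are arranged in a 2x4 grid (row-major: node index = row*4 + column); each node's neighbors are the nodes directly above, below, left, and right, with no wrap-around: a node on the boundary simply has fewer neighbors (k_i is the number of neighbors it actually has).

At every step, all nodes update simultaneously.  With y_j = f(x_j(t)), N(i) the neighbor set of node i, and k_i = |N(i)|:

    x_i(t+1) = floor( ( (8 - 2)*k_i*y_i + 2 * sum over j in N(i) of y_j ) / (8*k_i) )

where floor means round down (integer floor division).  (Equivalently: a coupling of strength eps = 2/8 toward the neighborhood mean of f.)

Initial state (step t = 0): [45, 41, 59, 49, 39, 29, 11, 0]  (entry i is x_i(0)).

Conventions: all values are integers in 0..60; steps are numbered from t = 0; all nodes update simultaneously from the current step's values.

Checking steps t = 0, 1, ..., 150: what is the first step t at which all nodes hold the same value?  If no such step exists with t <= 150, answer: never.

Answer: never
Key observation: The state at step 21 reappears at step 25 — the system is in a cycle of period 4 from step 21 on.  No step 0..25 is synchronized, and the cycle repeats forever, so no step up to 150 (or ever) has all nodes equal.

Derivation:
t=0: [45, 41, 59, 49, 39, 29, 11, 0]  (not all equal)
t=1: [21, 24, 5, 11, 29, 35, 14, 3]  (not all equal)
t=2: [30, 30, 10, 12, 37, 33, 17, 7]  (not all equal)
t=3: [39, 38, 16, 14, 33, 35, 22, 11]  (not all equal)
t=4: [30, 29, 23, 18, 35, 33, 28, 17]  (not all equal)
t=5: [40, 39, 31, 24, 35, 37, 36, 25]  (not all equal)
t=6: [28, 29, 37, 34, 32, 31, 33, 33]  (not all equal)
t=7: [38, 39, 32, 34, 38, 39, 36, 36]  (not all equal)
t=8: [29, 29, 36, 35, 29, 29, 33, 33]  (not all equal)
t=9: [40, 39, 34, 34, 40, 39, 36, 36]  (not all equal)
t=10: [27, 29, 34, 34, 27, 29, 32, 33]  (not all equal)
t=11: [37, 39, 35, 35, 37, 39, 37, 36]  (not all equal)
t=12: [30, 29, 33, 33, 30, 29, 31, 32]  (not all equal)
t=13: [40, 39, 37, 37, 40, 40, 39, 38]  (not all equal)
t=14: [27, 28, 30, 30, 27, 27, 29, 30]  (not all equal)
t=15: [37, 38, 40, 41, 37, 37, 39, 40]  (not all equal)
t=16: [30, 29, 27, 26, 31, 30, 28, 27]  (not all equal)
t=17: [40, 39, 37, 35, 40, 40, 38, 36]  (not all equal)
t=18: [27, 28, 31, 33, 27, 27, 30, 32]  (not all equal)
t=19: [37, 38, 39, 37, 37, 37, 40, 38]  (not all equal)
t=20: [30, 30, 29, 30, 31, 30, 27, 29]  (not all equal)
t=21: [40, 40, 39, 40, 40, 40, 37, 39]  (not all equal)
t=22: [27, 27, 28, 27, 27, 27, 30, 29]  (not all equal)
t=23: [37, 37, 38, 37, 37, 37, 40, 39]  (not all equal)
t=24: [31, 30, 29, 30, 31, 30, 27, 29]  (not all equal)
t=25: [40, 40, 39, 40, 40, 40, 37, 39]  (not all equal)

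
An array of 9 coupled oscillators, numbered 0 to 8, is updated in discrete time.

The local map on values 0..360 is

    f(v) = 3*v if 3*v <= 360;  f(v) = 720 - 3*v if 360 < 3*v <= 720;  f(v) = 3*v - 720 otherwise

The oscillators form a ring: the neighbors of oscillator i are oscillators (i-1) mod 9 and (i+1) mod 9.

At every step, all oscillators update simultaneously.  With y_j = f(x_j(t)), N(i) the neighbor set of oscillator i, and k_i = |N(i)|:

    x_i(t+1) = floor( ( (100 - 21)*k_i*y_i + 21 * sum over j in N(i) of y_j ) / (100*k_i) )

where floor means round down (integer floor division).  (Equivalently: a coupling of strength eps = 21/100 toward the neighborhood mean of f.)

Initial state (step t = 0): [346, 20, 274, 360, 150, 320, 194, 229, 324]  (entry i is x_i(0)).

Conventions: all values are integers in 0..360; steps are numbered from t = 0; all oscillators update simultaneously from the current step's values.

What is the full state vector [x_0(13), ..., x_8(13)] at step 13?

Simulating step by step:
t=0: [346, 20, 274, 360, 150, 320, 194, 229, 324]
t=1: [283, 91, 124, 323, 276, 232, 137, 67, 235]
t=2: [132, 265, 329, 244, 113, 62, 267, 192, 46]
t=3: [278, 121, 220, 73, 288, 191, 98, 136, 158]
t=4: [153, 300, 107, 194, 152, 162, 280, 303, 239]
t=5: [225, 203, 286, 170, 247, 225, 139, 162, 49]
t=6: [62, 106, 142, 182, 43, 69, 268, 232, 145]
t=7: [210, 301, 283, 181, 141, 185, 90, 57, 247]
t=8: [92, 167, 139, 184, 270, 189, 248, 165, 43]
t=9: [254, 233, 280, 173, 104, 132, 58, 193, 154]
t=10: [62, 33, 118, 204, 301, 306, 186, 156, 223]
t=11: [162, 134, 301, 141, 176, 192, 175, 221, 86]
t=12: [245, 295, 209, 274, 197, 154, 175, 92, 234]
t=13: [31, 141, 101, 103, 139, 237, 210, 240, 44]

Answer: [31, 141, 101, 103, 139, 237, 210, 240, 44]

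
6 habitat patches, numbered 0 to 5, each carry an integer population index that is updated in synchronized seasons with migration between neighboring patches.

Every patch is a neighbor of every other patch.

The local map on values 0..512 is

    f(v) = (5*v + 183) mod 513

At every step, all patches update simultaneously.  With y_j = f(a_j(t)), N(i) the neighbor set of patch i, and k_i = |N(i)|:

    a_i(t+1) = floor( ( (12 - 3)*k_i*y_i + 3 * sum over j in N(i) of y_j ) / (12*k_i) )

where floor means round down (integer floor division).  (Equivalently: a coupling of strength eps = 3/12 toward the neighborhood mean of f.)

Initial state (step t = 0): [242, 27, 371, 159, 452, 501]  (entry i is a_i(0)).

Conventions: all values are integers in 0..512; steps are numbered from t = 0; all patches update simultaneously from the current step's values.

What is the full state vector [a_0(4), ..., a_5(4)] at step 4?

Answer: [105, 212, 188, 236, 164, 396]

Derivation:
t=0: [242, 27, 371, 159, 452, 501]
t=1: [365, 330, 457, 433, 381, 194]
t=2: [410, 287, 373, 289, 107, 170]
t=3: [180, 108, 409, 115, 197, 58]
t=4: [105, 212, 188, 236, 164, 396]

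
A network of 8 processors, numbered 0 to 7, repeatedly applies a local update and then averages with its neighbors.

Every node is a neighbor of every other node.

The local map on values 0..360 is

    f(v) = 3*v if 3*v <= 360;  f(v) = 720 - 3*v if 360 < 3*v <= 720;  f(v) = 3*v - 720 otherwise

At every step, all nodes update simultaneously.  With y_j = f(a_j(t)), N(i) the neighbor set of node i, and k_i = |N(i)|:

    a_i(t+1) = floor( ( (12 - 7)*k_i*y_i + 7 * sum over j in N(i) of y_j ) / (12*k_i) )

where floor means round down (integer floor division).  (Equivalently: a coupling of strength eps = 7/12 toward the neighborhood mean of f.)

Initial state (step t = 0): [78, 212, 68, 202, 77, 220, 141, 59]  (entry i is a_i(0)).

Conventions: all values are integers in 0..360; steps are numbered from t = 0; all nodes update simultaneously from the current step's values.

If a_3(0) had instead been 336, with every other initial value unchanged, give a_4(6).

Answer: a_4(6) = 63
Key observation: This trace re-runs the system from the modified initial state.

Derivation:
t=0: [78, 212, 68, 336, 77, 220, 141, 59]
t=1: [209, 159, 199, 227, 208, 151, 230, 190]
t=2: [117, 167, 127, 99, 118, 175, 96, 136]
t=3: [313, 269, 309, 295, 314, 261, 292, 300]
t=4: [181, 137, 177, 163, 182, 129, 160, 168]
t=5: [214, 258, 218, 232, 213, 266, 235, 227]
t=6: [62, 54, 58, 44, 63, 62, 41, 49]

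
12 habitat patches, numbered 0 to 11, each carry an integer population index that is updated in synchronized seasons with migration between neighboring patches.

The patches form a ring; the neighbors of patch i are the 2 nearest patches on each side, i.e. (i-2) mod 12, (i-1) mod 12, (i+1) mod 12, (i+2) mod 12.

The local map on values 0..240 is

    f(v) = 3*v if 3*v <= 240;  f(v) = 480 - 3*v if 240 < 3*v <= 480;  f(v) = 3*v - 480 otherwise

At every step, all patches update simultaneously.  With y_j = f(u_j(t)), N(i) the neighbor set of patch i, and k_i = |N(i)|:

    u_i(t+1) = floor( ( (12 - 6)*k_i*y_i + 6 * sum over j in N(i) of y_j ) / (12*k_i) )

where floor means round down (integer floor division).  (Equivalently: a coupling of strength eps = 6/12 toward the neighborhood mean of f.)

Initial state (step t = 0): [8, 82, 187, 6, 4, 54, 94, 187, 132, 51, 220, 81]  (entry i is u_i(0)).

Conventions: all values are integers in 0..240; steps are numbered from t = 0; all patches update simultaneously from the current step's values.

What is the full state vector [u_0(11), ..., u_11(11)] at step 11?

Simulating step by step:
t=0: [8, 82, 187, 6, 4, 54, 94, 187, 132, 51, 220, 81]
t=1: [103, 162, 76, 70, 63, 119, 141, 115, 118, 149, 152, 192]
t=2: [129, 91, 186, 173, 171, 135, 100, 109, 94, 64, 65, 77]
t=3: [135, 158, 85, 68, 63, 88, 147, 157, 189, 193, 186, 201]
t=4: [91, 81, 171, 181, 180, 163, 82, 59, 71, 86, 87, 93]
t=5: [189, 181, 87, 73, 72, 71, 174, 173, 213, 212, 214, 211]
t=6: [118, 116, 182, 198, 194, 171, 99, 90, 129, 142, 150, 135]
t=7: [100, 113, 92, 98, 100, 92, 146, 150, 106, 78, 58, 80]
t=8: [184, 171, 187, 184, 169, 156, 93, 95, 141, 192, 189, 211]
t=9: [80, 63, 66, 55, 59, 67, 136, 143, 100, 109, 90, 112]
t=10: [212, 187, 195, 178, 168, 158, 112, 101, 150, 149, 194, 171]
t=11: [118, 84, 91, 54, 50, 52, 101, 115, 72, 59, 82, 63]

Answer: [118, 84, 91, 54, 50, 52, 101, 115, 72, 59, 82, 63]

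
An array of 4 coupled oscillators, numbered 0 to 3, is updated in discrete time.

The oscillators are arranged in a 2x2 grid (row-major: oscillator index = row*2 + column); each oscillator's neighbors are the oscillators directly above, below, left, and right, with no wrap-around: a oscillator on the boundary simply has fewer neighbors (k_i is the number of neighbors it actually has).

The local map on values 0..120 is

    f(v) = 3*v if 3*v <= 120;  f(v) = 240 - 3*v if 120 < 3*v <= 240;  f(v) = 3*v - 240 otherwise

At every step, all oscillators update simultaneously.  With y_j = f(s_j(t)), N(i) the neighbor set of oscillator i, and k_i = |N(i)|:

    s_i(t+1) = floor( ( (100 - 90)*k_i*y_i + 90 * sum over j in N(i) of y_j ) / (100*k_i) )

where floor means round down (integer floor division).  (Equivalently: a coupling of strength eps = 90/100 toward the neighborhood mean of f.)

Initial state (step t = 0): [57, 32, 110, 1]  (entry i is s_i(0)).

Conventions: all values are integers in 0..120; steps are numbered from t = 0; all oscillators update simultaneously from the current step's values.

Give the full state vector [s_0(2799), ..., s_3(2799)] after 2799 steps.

Simulating step by step:
t=0: [57, 32, 110, 1]
t=1: [90, 42, 41, 84]
t=2: [106, 30, 30, 105]
t=3: [88, 77, 77, 88]
t=4: [10, 22, 22, 10]
t=5: [62, 33, 33, 62]
t=6: [94, 58, 58, 94]
t=7: [63, 44, 44, 63]
t=8: [102, 56, 56, 102]
t=9: [71, 66, 66, 71]
t=10: [40, 28, 28, 40]
t=11: [87, 116, 116, 87]
t=12: [99, 29, 29, 99]
t=13: [84, 60, 60, 84]
t=14: [55, 16, 16, 55]
t=15: [50, 72, 72, 50]
t=16: [30, 83, 83, 30]
t=17: [17, 81, 81, 17]
t=18: [7, 46, 46, 7]
t=19: [93, 29, 29, 93]
t=20: [82, 43, 43, 82]
t=21: [100, 16, 16, 100]
t=22: [49, 58, 58, 49]
t=23: [68, 90, 90, 68]
t=24: [30, 35, 35, 30]
t=25: [103, 91, 91, 103]
t=26: [36, 65, 65, 36]
t=27: [51, 101, 101, 51]
t=28: [65, 84, 84, 65]
t=29: [15, 41, 41, 15]
t=30: [109, 52, 52, 109]
t=31: [84, 86, 86, 84]
t=32: [17, 12, 12, 17]
t=33: [37, 49, 49, 37]
t=34: [94, 109, 109, 94]
t=35: [82, 46, 46, 82]
t=36: [92, 15, 15, 92]
t=37: [44, 36, 36, 44]
t=38: [108, 108, 108, 108]
t=39: [84, 84, 84, 84]
t=40: [12, 12, 12, 12]
t=41: [36, 36, 36, 36]
t=42: [108, 108, 108, 108]

Answer: [84, 84, 84, 84]
Key observation: The state at step 38, [108, 108, 108, 108], reappears at step 42: the system is in a cycle of period 4 from step 38 on.  Therefore the state at step 2799 equals the state at step 38 + ((2799 - 38) mod 4) = 39, which is [84, 84, 84, 84].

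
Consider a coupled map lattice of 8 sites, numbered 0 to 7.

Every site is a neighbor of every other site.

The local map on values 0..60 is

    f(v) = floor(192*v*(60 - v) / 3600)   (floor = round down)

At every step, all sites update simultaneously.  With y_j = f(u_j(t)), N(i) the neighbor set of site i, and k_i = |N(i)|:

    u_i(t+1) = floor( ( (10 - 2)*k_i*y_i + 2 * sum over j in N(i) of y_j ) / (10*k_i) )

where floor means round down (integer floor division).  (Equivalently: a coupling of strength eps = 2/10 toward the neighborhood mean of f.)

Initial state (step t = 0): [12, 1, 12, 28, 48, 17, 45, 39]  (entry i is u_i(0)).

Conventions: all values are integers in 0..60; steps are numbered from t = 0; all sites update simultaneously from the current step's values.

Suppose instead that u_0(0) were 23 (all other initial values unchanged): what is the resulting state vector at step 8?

Answer: [43, 41, 45, 42, 45, 44, 44, 44]
Key observation: This trace re-runs the system from the modified initial state.

Derivation:
t=0: [23, 1, 12, 28, 48, 17, 45, 39]
t=1: [42, 10, 30, 44, 30, 37, 35, 40]
t=2: [40, 29, 46, 38, 46, 44, 44, 41]
t=3: [41, 45, 35, 42, 35, 37, 37, 40]
t=4: [41, 37, 45, 40, 45, 44, 44, 42]
t=5: [40, 43, 36, 41, 36, 37, 37, 39]
t=6: [42, 39, 45, 41, 45, 44, 44, 43]
t=7: [39, 41, 36, 40, 36, 37, 37, 38]
t=8: [43, 41, 45, 42, 45, 44, 44, 44]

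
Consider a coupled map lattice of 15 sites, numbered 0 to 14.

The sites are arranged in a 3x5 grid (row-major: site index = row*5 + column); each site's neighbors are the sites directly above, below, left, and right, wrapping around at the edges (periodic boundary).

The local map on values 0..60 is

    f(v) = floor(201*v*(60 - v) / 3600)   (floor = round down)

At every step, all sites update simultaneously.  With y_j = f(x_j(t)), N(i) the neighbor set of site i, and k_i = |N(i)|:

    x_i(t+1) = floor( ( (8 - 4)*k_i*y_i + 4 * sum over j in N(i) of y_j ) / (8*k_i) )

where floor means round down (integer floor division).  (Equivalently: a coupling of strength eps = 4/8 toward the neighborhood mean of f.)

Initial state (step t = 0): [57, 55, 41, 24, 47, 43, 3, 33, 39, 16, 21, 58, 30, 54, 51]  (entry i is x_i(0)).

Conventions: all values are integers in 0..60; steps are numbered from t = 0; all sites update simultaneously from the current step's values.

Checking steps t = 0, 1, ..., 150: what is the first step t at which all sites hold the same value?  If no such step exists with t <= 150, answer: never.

Simulating step by step:
t=0: [57, 55, 41, 24, 47, 43, 3, 33, 39, 16, 21, 58, 30, 54, 51]  (not all equal)
t=1: [21, 15, 41, 41, 32, 32, 18, 42, 41, 37, 32, 17, 39, 30, 29]  (not all equal)
t=2: [45, 39, 42, 44, 48, 48, 42, 42, 44, 47, 48, 41, 44, 47, 49]  (not all equal)
t=3: [36, 43, 41, 37, 33, 34, 41, 41, 38, 33, 33, 41, 39, 35, 31]  (not all equal)
t=4: [47, 42, 43, 46, 48, 48, 43, 43, 46, 48, 48, 43, 44, 47, 49]  (not all equal)
t=5: [34, 40, 39, 35, 32, 33, 39, 39, 35, 32, 33, 39, 38, 34, 31]  (not all equal)
t=6: [48, 45, 45, 48, 49, 48, 45, 45, 48, 49, 48, 45, 46, 48, 49]  (not all equal)
t=7: [32, 36, 36, 32, 30, 32, 36, 36, 32, 30, 32, 36, 35, 32, 30]  (not all equal)
t=8: [49, 48, 48, 49, 50, 49, 48, 48, 49, 50, 49, 48, 48, 49, 50]  (not all equal)
t=9: [29, 31, 31, 29, 27, 29, 31, 31, 29, 27, 29, 31, 31, 29, 27]  (not all equal)
t=10: [49, 50, 50, 49, 49, 49, 50, 50, 49, 49, 49, 50, 50, 49, 49]  (not all equal)
t=11: [29, 27, 27, 29, 30, 29, 27, 27, 29, 30, 29, 27, 27, 29, 30]  (not all equal)
t=12: [49, 49, 49, 49, 50, 49, 49, 49, 49, 50, 49, 49, 49, 49, 50]  (not all equal)
t=13: [29, 30, 30, 29, 27, 29, 30, 30, 29, 27, 29, 30, 30, 29, 27]  (not all equal)
t=14: [49, 50, 50, 49, 49, 49, 50, 50, 49, 49, 49, 50, 50, 49, 49]  (not all equal)

Answer: never
Key observation: The state at step 10 reappears at step 14 — the system is in a cycle of period 4 from step 10 on.  No step 0..14 is synchronized, and the cycle repeats forever, so no step up to 150 (or ever) has all sites equal.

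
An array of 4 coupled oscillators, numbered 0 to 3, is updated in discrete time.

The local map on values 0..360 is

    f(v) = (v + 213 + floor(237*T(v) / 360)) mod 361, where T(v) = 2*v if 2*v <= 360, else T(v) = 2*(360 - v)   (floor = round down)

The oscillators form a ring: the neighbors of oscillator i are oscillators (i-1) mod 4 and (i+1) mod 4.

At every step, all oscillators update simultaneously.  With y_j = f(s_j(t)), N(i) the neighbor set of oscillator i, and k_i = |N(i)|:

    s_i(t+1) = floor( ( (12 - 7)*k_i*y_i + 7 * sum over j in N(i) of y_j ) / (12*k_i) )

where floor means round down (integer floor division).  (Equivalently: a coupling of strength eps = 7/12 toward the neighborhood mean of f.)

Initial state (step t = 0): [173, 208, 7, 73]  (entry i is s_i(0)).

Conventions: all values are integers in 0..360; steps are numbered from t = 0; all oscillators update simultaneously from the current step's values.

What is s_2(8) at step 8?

Simulating step by step:
t=0: [173, 208, 7, 73]
t=1: [186, 248, 177, 149]
t=2: [240, 257, 238, 236]
t=3: [248, 247, 248, 250]
t=4: [246, 247, 246, 246]
t=5: [247, 247, 247, 248]
t=6: [247, 247, 247, 247]
t=7: [247, 247, 247, 247]
t=8: [247, 247, 247, 247]

Answer: s_2(8) = 247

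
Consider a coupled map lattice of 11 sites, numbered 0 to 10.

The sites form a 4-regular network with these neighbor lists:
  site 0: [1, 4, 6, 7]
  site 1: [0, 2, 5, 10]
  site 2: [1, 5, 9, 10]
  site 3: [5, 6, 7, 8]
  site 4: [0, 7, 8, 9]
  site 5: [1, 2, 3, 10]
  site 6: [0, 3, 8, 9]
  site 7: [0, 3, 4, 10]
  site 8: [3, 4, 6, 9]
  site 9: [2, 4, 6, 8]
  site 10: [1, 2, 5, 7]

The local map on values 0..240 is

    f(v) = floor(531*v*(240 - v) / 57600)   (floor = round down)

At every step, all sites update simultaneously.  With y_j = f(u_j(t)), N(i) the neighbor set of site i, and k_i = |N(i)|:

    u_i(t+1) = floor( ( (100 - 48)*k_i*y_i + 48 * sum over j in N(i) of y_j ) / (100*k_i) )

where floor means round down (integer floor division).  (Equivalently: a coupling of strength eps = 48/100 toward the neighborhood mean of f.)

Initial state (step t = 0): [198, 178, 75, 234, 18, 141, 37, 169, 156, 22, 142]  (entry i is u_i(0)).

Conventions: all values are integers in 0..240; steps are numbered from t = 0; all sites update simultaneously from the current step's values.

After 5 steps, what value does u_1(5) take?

Answer: u_1(5) = 131

Derivation:
t=0: [198, 178, 75, 234, 18, 141, 37, 169, 156, 22, 142]
t=1: [77, 106, 107, 57, 60, 109, 66, 87, 81, 63, 120]
t=2: [114, 128, 127, 107, 106, 126, 106, 116, 109, 107, 130]
t=3: [131, 131, 131, 131, 130, 131, 130, 131, 130, 130, 131]
t=4: [131, 131, 131, 131, 131, 131, 131, 131, 131, 131, 131]
t=5: [131, 131, 131, 131, 131, 131, 131, 131, 131, 131, 131]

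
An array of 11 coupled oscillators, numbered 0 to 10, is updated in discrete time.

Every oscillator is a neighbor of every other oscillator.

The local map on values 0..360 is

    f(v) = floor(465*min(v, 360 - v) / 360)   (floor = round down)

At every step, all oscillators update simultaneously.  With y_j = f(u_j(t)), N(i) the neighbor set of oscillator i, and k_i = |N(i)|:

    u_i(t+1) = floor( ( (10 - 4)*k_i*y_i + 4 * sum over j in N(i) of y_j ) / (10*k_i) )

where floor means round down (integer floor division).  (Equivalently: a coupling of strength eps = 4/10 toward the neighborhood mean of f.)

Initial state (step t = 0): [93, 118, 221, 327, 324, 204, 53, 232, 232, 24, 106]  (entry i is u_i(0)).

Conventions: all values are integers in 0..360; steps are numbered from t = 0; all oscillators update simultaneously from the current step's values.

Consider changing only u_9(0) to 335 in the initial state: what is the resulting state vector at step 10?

Simulating step by step:
t=0: [93, 118, 221, 327, 324, 204, 53, 232, 232, 335, 106]
t=1: [119, 137, 152, 75, 78, 164, 90, 144, 144, 70, 128]
t=2: [152, 165, 176, 120, 123, 185, 131, 171, 171, 117, 159]
t=3: [195, 204, 212, 172, 174, 212, 180, 208, 208, 170, 200]
t=4: [210, 204, 198, 215, 217, 198, 221, 201, 201, 214, 207]
t=5: [194, 198, 203, 191, 189, 203, 186, 201, 201, 191, 196]
t=6: [212, 210, 206, 215, 216, 206, 218, 207, 207, 215, 211]
t=7: [191, 192, 195, 189, 188, 195, 186, 194, 194, 189, 191]
t=8: [217, 217, 215, 218, 220, 215, 221, 215, 215, 218, 217]
t=9: [184, 184, 185, 183, 181, 185, 181, 185, 185, 183, 184]
t=10: [227, 227, 226, 227, 229, 226, 229, 226, 226, 227, 227]

Answer: [227, 227, 226, 227, 229, 226, 229, 226, 226, 227, 227]
Key observation: This trace re-runs the system from the modified initial state.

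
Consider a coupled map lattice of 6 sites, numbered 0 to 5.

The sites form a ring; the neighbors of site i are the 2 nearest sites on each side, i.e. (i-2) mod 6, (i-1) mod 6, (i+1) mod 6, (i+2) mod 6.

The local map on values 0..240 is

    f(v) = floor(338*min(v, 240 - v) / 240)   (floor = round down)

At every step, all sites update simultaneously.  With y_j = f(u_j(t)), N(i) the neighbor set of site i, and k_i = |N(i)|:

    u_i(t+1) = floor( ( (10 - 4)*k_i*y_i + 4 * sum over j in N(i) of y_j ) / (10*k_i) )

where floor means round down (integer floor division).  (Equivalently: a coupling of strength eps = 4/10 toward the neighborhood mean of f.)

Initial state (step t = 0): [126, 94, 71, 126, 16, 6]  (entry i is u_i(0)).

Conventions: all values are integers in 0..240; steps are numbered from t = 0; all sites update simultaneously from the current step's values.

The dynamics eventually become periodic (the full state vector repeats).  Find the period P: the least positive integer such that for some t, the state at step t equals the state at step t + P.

Answer: 12
Key observation: The state at step 24, [152, 152, 152, 152, 152, 152], reappears at step 36 — and no state repeats earlier — so the cycle the system enters has period 12.

Derivation:
t=0: [126, 94, 71, 126, 16, 6]
t=1: [122, 121, 106, 122, 55, 52]
t=2: [146, 155, 147, 146, 101, 101]
t=3: [132, 125, 130, 132, 138, 137]
t=4: [151, 156, 153, 151, 146, 147]
t=5: [125, 121, 123, 125, 129, 128]
t=6: [161, 164, 162, 161, 157, 158]
t=7: [111, 108, 109, 111, 114, 113]
t=8: [156, 153, 154, 156, 158, 157]
t=9: [118, 120, 119, 118, 116, 116]
t=10: [165, 167, 166, 165, 164, 164]
t=11: [105, 103, 104, 105, 106, 106]
t=12: [147, 145, 146, 147, 148, 148]
t=13: [130, 131, 131, 130, 129, 129]
t=14: [154, 153, 153, 154, 155, 155]
t=15: [120, 121, 121, 120, 119, 119]
t=16: [168, 167, 167, 168, 167, 167]
t=17: [101, 101, 101, 101, 101, 101]
t=18: [142, 142, 142, 142, 142, 142]
t=19: [138, 138, 138, 138, 138, 138]
t=20: [143, 143, 143, 143, 143, 143]
t=21: [136, 136, 136, 136, 136, 136]
t=22: [146, 146, 146, 146, 146, 146]
t=23: [132, 132, 132, 132, 132, 132]
t=24: [152, 152, 152, 152, 152, 152]
t=25: [123, 123, 123, 123, 123, 123]
t=26: [164, 164, 164, 164, 164, 164]
t=27: [107, 107, 107, 107, 107, 107]
t=28: [150, 150, 150, 150, 150, 150]
t=29: [126, 126, 126, 126, 126, 126]
t=30: [160, 160, 160, 160, 160, 160]
t=31: [112, 112, 112, 112, 112, 112]
t=32: [157, 157, 157, 157, 157, 157]
t=33: [116, 116, 116, 116, 116, 116]
t=34: [163, 163, 163, 163, 163, 163]
t=35: [108, 108, 108, 108, 108, 108]
t=36: [152, 152, 152, 152, 152, 152]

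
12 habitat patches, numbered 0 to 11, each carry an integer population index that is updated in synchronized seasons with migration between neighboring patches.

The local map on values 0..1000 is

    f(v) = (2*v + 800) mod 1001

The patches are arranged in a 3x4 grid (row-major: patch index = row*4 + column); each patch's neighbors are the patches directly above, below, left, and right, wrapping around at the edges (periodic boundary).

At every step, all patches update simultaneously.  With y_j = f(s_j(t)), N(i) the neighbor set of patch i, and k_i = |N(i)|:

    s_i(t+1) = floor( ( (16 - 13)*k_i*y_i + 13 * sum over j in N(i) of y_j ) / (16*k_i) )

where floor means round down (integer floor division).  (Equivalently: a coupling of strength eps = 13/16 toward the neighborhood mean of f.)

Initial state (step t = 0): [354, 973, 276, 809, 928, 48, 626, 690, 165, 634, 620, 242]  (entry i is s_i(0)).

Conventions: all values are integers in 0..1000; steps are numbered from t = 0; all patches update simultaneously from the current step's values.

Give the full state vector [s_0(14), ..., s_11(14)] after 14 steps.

Simulating step by step:
t=0: [354, 973, 276, 809, 928, 48, 626, 690, 165, 634, 620, 242]
t=1: [489, 509, 319, 345, 469, 475, 306, 318, 330, 379, 159, 207]
t=2: [653, 665, 454, 469, 629, 652, 430, 457, 550, 539, 350, 344]
t=3: [389, 387, 543, 546, 379, 368, 534, 527, 478, 495, 648, 669]
t=4: [672, 673, 658, 664, 656, 666, 643, 657, 559, 545, 561, 552]
t=5: [290, 285, 280, 281, 284, 273, 275, 269, 587, 595, 576, 591]
t=6: [491, 490, 479, 485, 481, 485, 470, 481, 734, 721, 722, 716]
t=7: [669, 663, 655, 657, 666, 655, 652, 650, 458, 462, 444, 457]
t=8: [245, 241, 228, 235, 239, 239, 222, 233, 479, 467, 463, 461]
t=9: [375, 368, 356, 361, 374, 363, 354, 356, 552, 551, 532, 544]
t=10: [611, 605, 588, 596, 607, 604, 584, 595, 755, 742, 731, 734]
t=11: [271, 262, 634, 642, 270, 258, 634, 639, 175, 171, 554, 567]
t=12: [245, 235, 292, 303, 242, 235, 289, 302, 384, 370, 415, 421]
t=13: [363, 351, 413, 424, 363, 348, 412, 422, 462, 453, 512, 527]
t=14: [585, 571, 644, 658, 583, 570, 642, 658, 665, 648, 724, 736]

Answer: [585, 571, 644, 658, 583, 570, 642, 658, 665, 648, 724, 736]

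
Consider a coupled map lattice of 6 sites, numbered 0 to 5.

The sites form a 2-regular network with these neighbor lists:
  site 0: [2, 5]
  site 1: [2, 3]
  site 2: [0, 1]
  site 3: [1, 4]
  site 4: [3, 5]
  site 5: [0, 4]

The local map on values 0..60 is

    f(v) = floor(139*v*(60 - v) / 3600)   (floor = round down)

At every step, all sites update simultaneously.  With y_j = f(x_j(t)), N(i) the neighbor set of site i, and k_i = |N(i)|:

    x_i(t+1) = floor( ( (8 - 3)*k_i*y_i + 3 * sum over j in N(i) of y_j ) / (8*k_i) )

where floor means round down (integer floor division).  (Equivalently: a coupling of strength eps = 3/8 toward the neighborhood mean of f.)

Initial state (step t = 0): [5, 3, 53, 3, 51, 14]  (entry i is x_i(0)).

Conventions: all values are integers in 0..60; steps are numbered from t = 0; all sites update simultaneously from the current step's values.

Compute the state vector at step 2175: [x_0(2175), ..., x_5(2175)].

Simulating step by step:
t=0: [5, 3, 53, 3, 51, 14]
t=1: [13, 7, 11, 8, 16, 20]
t=2: [23, 15, 19, 17, 25, 28]
t=3: [32, 27, 29, 28, 32, 33]
t=4: [34, 34, 34, 34, 34, 34]
t=5: [34, 34, 34, 34, 34, 34]

Answer: [34, 34, 34, 34, 34, 34]
Key observation: The state at step 4, [34, 34, 34, 34, 34, 34], reappears at step 5: the system is in a cycle of period 1 from step 4 on.  Therefore the state at step 2175 equals the state at step 4 + ((2175 - 4) mod 1) = 4, which is [34, 34, 34, 34, 34, 34].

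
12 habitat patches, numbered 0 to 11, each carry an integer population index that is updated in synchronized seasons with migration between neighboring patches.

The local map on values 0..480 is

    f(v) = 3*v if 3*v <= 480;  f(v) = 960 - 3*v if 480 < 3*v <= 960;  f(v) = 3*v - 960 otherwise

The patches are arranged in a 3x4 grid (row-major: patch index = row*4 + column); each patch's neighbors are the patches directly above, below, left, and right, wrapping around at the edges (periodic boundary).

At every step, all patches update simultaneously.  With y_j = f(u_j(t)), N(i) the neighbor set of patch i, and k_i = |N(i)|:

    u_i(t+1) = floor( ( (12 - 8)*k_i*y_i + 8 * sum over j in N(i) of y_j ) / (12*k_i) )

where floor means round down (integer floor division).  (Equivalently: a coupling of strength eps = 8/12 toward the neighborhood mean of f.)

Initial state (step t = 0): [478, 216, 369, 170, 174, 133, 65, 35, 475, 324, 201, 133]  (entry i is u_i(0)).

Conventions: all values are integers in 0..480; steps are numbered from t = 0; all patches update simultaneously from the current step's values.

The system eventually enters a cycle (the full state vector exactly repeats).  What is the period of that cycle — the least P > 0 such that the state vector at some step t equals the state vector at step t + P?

Answer: 2
Key observation: The state at step 45, [288, 288, 288, 288, 288, 288, 288, 288, 288, 288, 288, 288], reappears at step 47 — and no state repeats earlier — so the cycle the system enters has period 2.

Derivation:
t=0: [478, 216, 369, 170, 174, 133, 65, 35, 475, 324, 201, 133]
t=1: [435, 276, 268, 337, 386, 292, 233, 282, 375, 259, 244, 362]
t=2: [206, 172, 164, 140, 184, 157, 184, 144, 197, 162, 197, 135]
t=3: [387, 440, 429, 414, 405, 446, 426, 417, 394, 433, 415, 400]
t=4: [253, 327, 316, 270, 267, 338, 319, 279, 246, 320, 299, 260]
t=5: [159, 51, 43, 136, 153, 48, 43, 123, 164, 60, 53, 153]
t=6: [407, 206, 184, 375, 396, 201, 176, 365, 418, 214, 202, 387]
t=7: [258, 338, 351, 222, 250, 339, 353, 216, 266, 330, 344, 225]
t=8: [182, 79, 117, 244, 189, 84, 122, 252, 172, 67, 108, 235]
t=9: [355, 282, 309, 280, 350, 283, 310, 275, 358, 276, 303, 285]
t=10: [108, 101, 63, 103, 107, 98, 65, 102, 110, 109, 67, 105]
t=11: [318, 290, 231, 292, 316, 289, 230, 292, 324, 297, 238, 296]
t=12: [35, 102, 204, 99, 36, 104, 205, 101, 30, 96, 195, 95]
t=13: [168, 277, 336, 272, 171, 278, 338, 273, 161, 276, 336, 272]
t=14: [351, 170, 78, 179, 349, 169, 78, 178, 355, 174, 79, 183]
t=15: [208, 353, 302, 335, 208, 352, 303, 334, 206, 353, 298, 335]
t=16: [249, 130, 61, 94, 248, 129, 60, 93, 250, 133, 63, 97]
t=17: [254, 327, 234, 255, 253, 326, 233, 254, 256, 329, 238, 257]
t=18: [167, 90, 206, 205, 168, 91, 207, 207, 166, 88, 204, 201]
t=19: [408, 313, 331, 364, 407, 312, 330, 362, 410, 313, 333, 368]
t=20: [202, 64, 48, 138, 201, 63, 47, 136, 205, 66, 51, 142]
t=21: [336, 211, 198, 360, 335, 211, 196, 359, 337, 212, 202, 362]
t=22: [106, 286, 317, 149, 105, 287, 318, 149, 107, 284, 316, 149]
t=23: [303, 123, 97, 352, 302, 121, 96, 351, 305, 125, 99, 353]
t=24: [111, 303, 272, 121, 110, 302, 270, 120, 111, 304, 274, 121]
t=25: [290, 113, 165, 321, 290, 114, 166, 321, 290, 112, 163, 320]
t=26: [117, 318, 367, 94, 117, 318, 367, 93, 116, 319, 367, 94]
t=27: [281, 85, 142, 269, 281, 85, 141, 269, 280, 84, 141, 269]
t=28: [146, 260, 351, 192, 146, 259, 350, 192, 146, 259, 350, 192]
t=29: [386, 209, 155, 344, 386, 209, 155, 344, 386, 209, 155, 344]
t=30: [199, 332, 377, 158, 199, 332, 377, 158, 199, 332, 377, 158]
t=31: [327, 113, 199, 405, 327, 113, 199, 405, 327, 113, 199, 405]
t=32: [113, 290, 341, 234, 113, 290, 341, 234, 113, 290, 341, 234]
t=33: [284, 127, 100, 239, 284, 127, 100, 239, 284, 127, 100, 239]
t=34: [176, 322, 304, 230, 176, 322, 304, 230, 176, 322, 304, 230]
t=35: [334, 84, 78, 260, 334, 84, 78, 260, 334, 84, 78, 260]
t=36: [100, 214, 228, 166, 100, 214, 228, 166, 100, 214, 228, 166]
t=37: [330, 308, 314, 404, 330, 308, 314, 404, 330, 308, 314, 404]
t=38: [68, 32, 60, 176, 68, 32, 60, 176, 68, 32, 60, 176]
t=39: [224, 128, 208, 352, 224, 128, 208, 352, 224, 128, 208, 352]
t=40: [272, 360, 304, 168, 272, 360, 304, 168, 272, 360, 304, 168]
t=41: [192, 112, 128, 336, 192, 112, 128, 336, 192, 112, 128, 336]
t=42: [320, 352, 320, 160, 320, 352, 320, 160, 320, 352, 320, 160]
t=43: [96, 64, 96, 320, 96, 64, 96, 320, 96, 64, 96, 320]
t=44: [224, 224, 224, 96, 224, 224, 224, 96, 224, 224, 224, 96]
t=45: [288, 288, 288, 288, 288, 288, 288, 288, 288, 288, 288, 288]
t=46: [96, 96, 96, 96, 96, 96, 96, 96, 96, 96, 96, 96]
t=47: [288, 288, 288, 288, 288, 288, 288, 288, 288, 288, 288, 288]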